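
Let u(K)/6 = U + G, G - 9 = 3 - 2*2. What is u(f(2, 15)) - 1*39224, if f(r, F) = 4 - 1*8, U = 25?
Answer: -39026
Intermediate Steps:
f(r, F) = -4 (f(r, F) = 4 - 8 = -4)
G = 8 (G = 9 + (3 - 2*2) = 9 + (3 - 4) = 9 - 1 = 8)
u(K) = 198 (u(K) = 6*(25 + 8) = 6*33 = 198)
u(f(2, 15)) - 1*39224 = 198 - 1*39224 = 198 - 39224 = -39026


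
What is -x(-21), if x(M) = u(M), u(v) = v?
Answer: 21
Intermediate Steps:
x(M) = M
-x(-21) = -1*(-21) = 21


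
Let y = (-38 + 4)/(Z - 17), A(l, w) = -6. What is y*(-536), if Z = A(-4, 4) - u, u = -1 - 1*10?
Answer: -4556/3 ≈ -1518.7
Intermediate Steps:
u = -11 (u = -1 - 10 = -11)
Z = 5 (Z = -6 - 1*(-11) = -6 + 11 = 5)
y = 17/6 (y = (-38 + 4)/(5 - 17) = -34/(-12) = -34*(-1/12) = 17/6 ≈ 2.8333)
y*(-536) = (17/6)*(-536) = -4556/3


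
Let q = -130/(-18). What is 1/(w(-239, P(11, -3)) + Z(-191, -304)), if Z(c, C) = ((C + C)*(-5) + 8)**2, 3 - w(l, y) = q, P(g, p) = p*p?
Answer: 9/83612698 ≈ 1.0764e-7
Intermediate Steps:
P(g, p) = p**2
q = 65/9 (q = -130*(-1/18) = 65/9 ≈ 7.2222)
w(l, y) = -38/9 (w(l, y) = 3 - 1*65/9 = 3 - 65/9 = -38/9)
Z(c, C) = (8 - 10*C)**2 (Z(c, C) = ((2*C)*(-5) + 8)**2 = (-10*C + 8)**2 = (8 - 10*C)**2)
1/(w(-239, P(11, -3)) + Z(-191, -304)) = 1/(-38/9 + 4*(-4 + 5*(-304))**2) = 1/(-38/9 + 4*(-4 - 1520)**2) = 1/(-38/9 + 4*(-1524)**2) = 1/(-38/9 + 4*2322576) = 1/(-38/9 + 9290304) = 1/(83612698/9) = 9/83612698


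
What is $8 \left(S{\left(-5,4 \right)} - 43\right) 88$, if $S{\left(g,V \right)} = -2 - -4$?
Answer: $-28864$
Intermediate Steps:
$S{\left(g,V \right)} = 2$ ($S{\left(g,V \right)} = -2 + 4 = 2$)
$8 \left(S{\left(-5,4 \right)} - 43\right) 88 = 8 \left(2 - 43\right) 88 = 8 \left(\left(-41\right) 88\right) = 8 \left(-3608\right) = -28864$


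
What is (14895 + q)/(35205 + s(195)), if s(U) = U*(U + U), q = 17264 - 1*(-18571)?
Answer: 3382/7417 ≈ 0.45598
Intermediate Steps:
q = 35835 (q = 17264 + 18571 = 35835)
s(U) = 2*U² (s(U) = U*(2*U) = 2*U²)
(14895 + q)/(35205 + s(195)) = (14895 + 35835)/(35205 + 2*195²) = 50730/(35205 + 2*38025) = 50730/(35205 + 76050) = 50730/111255 = 50730*(1/111255) = 3382/7417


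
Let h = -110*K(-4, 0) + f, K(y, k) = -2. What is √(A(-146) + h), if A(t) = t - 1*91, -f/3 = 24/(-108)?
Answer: 7*I*√3/3 ≈ 4.0415*I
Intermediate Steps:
f = ⅔ (f = -72/(-108) = -72*(-1)/108 = -3*(-2/9) = ⅔ ≈ 0.66667)
A(t) = -91 + t (A(t) = t - 91 = -91 + t)
h = 662/3 (h = -110*(-2) + ⅔ = 220 + ⅔ = 662/3 ≈ 220.67)
√(A(-146) + h) = √((-91 - 146) + 662/3) = √(-237 + 662/3) = √(-49/3) = 7*I*√3/3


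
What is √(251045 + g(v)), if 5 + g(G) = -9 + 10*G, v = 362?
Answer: √254651 ≈ 504.63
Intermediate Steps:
g(G) = -14 + 10*G (g(G) = -5 + (-9 + 10*G) = -14 + 10*G)
√(251045 + g(v)) = √(251045 + (-14 + 10*362)) = √(251045 + (-14 + 3620)) = √(251045 + 3606) = √254651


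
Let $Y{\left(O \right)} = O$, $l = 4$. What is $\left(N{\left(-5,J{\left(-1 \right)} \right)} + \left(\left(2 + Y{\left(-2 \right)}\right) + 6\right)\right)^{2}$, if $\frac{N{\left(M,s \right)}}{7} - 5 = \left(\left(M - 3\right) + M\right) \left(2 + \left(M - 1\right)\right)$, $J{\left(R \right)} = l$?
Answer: $164025$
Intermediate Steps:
$J{\left(R \right)} = 4$
$N{\left(M,s \right)} = 35 + 7 \left(1 + M\right) \left(-3 + 2 M\right)$ ($N{\left(M,s \right)} = 35 + 7 \left(\left(M - 3\right) + M\right) \left(2 + \left(M - 1\right)\right) = 35 + 7 \left(\left(M - 3\right) + M\right) \left(2 + \left(-1 + M\right)\right) = 35 + 7 \left(\left(-3 + M\right) + M\right) \left(1 + M\right) = 35 + 7 \left(-3 + 2 M\right) \left(1 + M\right) = 35 + 7 \left(1 + M\right) \left(-3 + 2 M\right)$)
$\left(N{\left(-5,J{\left(-1 \right)} \right)} + \left(\left(2 + Y{\left(-2 \right)}\right) + 6\right)\right)^{2} = \left(\left(14 - -35 + 14 \left(-5\right)^{2}\right) + \left(\left(2 - 2\right) + 6\right)\right)^{2} = \left(\left(14 + 35 + 14 \cdot 25\right) + \left(0 + 6\right)\right)^{2} = \left(\left(14 + 35 + 350\right) + 6\right)^{2} = \left(399 + 6\right)^{2} = 405^{2} = 164025$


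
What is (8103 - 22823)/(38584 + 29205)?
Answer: -14720/67789 ≈ -0.21714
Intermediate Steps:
(8103 - 22823)/(38584 + 29205) = -14720/67789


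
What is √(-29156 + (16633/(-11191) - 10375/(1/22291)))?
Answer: 14*I*√409399140094/589 ≈ 15209.0*I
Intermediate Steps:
√(-29156 + (16633/(-11191) - 10375/(1/22291))) = √(-29156 + (16633*(-1/11191) - 10375/1/22291)) = √(-29156 + (-16633/11191 - 10375*22291)) = √(-29156 + (-16633/11191 - 231269125)) = √(-29156 - 2588132794508/11191) = √(-2588459079304/11191) = 14*I*√409399140094/589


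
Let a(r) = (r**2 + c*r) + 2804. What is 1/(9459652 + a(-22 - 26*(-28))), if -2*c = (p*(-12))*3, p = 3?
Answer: 1/9999016 ≈ 1.0001e-7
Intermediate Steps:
c = 54 (c = -3*(-12)*3/2 = -(-18)*3 = -1/2*(-108) = 54)
a(r) = 2804 + r**2 + 54*r (a(r) = (r**2 + 54*r) + 2804 = 2804 + r**2 + 54*r)
1/(9459652 + a(-22 - 26*(-28))) = 1/(9459652 + (2804 + (-22 - 26*(-28))**2 + 54*(-22 - 26*(-28)))) = 1/(9459652 + (2804 + (-22 + 728)**2 + 54*(-22 + 728))) = 1/(9459652 + (2804 + 706**2 + 54*706)) = 1/(9459652 + (2804 + 498436 + 38124)) = 1/(9459652 + 539364) = 1/9999016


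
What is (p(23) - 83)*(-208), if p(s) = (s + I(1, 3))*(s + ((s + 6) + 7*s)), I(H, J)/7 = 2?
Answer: -1621984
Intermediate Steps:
I(H, J) = 14 (I(H, J) = 7*2 = 14)
p(s) = (6 + 9*s)*(14 + s) (p(s) = (s + 14)*(s + ((s + 6) + 7*s)) = (14 + s)*(s + ((6 + s) + 7*s)) = (14 + s)*(s + (6 + 8*s)) = (14 + s)*(6 + 9*s) = (6 + 9*s)*(14 + s))
(p(23) - 83)*(-208) = ((84 + 9*23**2 + 132*23) - 83)*(-208) = ((84 + 9*529 + 3036) - 83)*(-208) = ((84 + 4761 + 3036) - 83)*(-208) = (7881 - 83)*(-208) = 7798*(-208) = -1621984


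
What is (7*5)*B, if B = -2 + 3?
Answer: 35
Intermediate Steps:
B = 1
(7*5)*B = (7*5)*1 = 35*1 = 35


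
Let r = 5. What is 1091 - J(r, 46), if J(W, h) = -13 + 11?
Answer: 1093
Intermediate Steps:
J(W, h) = -2
1091 - J(r, 46) = 1091 - 1*(-2) = 1091 + 2 = 1093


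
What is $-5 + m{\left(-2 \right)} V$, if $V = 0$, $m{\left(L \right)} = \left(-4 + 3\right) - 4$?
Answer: $-5$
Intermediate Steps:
$m{\left(L \right)} = -5$ ($m{\left(L \right)} = -1 - 4 = -5$)
$-5 + m{\left(-2 \right)} V = -5 - 0 = -5 + 0 = -5$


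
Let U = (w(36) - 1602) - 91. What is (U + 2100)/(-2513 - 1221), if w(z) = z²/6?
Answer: -623/3734 ≈ -0.16685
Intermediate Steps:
w(z) = z²/6 (w(z) = z²*(⅙) = z²/6)
U = -1477 (U = ((⅙)*36² - 1602) - 91 = ((⅙)*1296 - 1602) - 91 = (216 - 1602) - 91 = -1386 - 91 = -1477)
(U + 2100)/(-2513 - 1221) = (-1477 + 2100)/(-2513 - 1221) = 623/(-3734) = 623*(-1/3734) = -623/3734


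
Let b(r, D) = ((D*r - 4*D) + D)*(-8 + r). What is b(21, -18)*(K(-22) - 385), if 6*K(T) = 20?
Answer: 1607580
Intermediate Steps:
K(T) = 10/3 (K(T) = (⅙)*20 = 10/3)
b(r, D) = (-8 + r)*(-3*D + D*r) (b(r, D) = ((-4*D + D*r) + D)*(-8 + r) = (-3*D + D*r)*(-8 + r) = (-8 + r)*(-3*D + D*r))
b(21, -18)*(K(-22) - 385) = (-18*(24 + 21² - 11*21))*(10/3 - 385) = -18*(24 + 441 - 231)*(-1145/3) = -18*234*(-1145/3) = -4212*(-1145/3) = 1607580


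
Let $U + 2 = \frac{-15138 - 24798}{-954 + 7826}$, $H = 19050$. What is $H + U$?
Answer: $\frac{16357240}{859} \approx 19042.0$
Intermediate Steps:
$U = - \frac{6710}{859}$ ($U = -2 + \frac{-15138 - 24798}{-954 + 7826} = -2 - \frac{39936}{6872} = -2 - \frac{4992}{859} = - \frac{6710}{859} \approx -7.8114$)
$H + U = 19050 - \frac{6710}{859} = \frac{16357240}{859}$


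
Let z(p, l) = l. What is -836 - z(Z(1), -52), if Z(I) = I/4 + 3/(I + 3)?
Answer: -784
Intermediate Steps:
Z(I) = 3/(3 + I) + I/4 (Z(I) = I*(¼) + 3/(3 + I) = I/4 + 3/(3 + I) = 3/(3 + I) + I/4)
-836 - z(Z(1), -52) = -836 - 1*(-52) = -836 + 52 = -784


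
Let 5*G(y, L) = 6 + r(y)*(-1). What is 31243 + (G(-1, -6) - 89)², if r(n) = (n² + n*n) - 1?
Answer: 38987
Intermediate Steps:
r(n) = -1 + 2*n² (r(n) = (n² + n²) - 1 = 2*n² - 1 = -1 + 2*n²)
G(y, L) = 7/5 - 2*y²/5 (G(y, L) = (6 + (-1 + 2*y²)*(-1))/5 = (6 + (1 - 2*y²))/5 = (7 - 2*y²)/5 = 7/5 - 2*y²/5)
31243 + (G(-1, -6) - 89)² = 31243 + ((7/5 - ⅖*(-1)²) - 89)² = 31243 + ((7/5 - ⅖*1) - 89)² = 31243 + ((7/5 - ⅖) - 89)² = 31243 + (1 - 89)² = 31243 + (-88)² = 31243 + 7744 = 38987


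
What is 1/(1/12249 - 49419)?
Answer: -12249/605333330 ≈ -2.0235e-5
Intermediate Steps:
1/(1/12249 - 49419) = 1/(-605333330/12249) = -12249/605333330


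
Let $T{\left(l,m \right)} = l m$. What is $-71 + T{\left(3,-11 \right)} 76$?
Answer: $-2579$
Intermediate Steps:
$-71 + T{\left(3,-11 \right)} 76 = -71 + 3 \left(-11\right) 76 = -71 - 2508 = -2579$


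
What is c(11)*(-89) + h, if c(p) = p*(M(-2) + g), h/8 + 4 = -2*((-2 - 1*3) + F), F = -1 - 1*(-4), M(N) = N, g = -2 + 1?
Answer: 2937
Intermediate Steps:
g = -1
F = 3 (F = -1 + 4 = 3)
h = 0 (h = -32 + 8*(-2*((-2 - 1*3) + 3)) = -32 + 8*(-2*((-2 - 3) + 3)) = -32 + 8*(-2*(-5 + 3)) = -32 + 8*(-2*(-2)) = -32 + 8*4 = -32 + 32 = 0)
c(p) = -3*p (c(p) = p*(-2 - 1) = p*(-3) = -3*p)
c(11)*(-89) + h = -3*11*(-89) + 0 = -33*(-89) + 0 = 2937 + 0 = 2937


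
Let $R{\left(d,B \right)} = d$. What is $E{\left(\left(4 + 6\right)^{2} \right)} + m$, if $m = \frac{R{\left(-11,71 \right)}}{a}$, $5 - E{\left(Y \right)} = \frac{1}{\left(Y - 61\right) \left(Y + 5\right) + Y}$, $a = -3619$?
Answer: $\frac{6904641}{1380155} \approx 5.0028$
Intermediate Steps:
$E{\left(Y \right)} = 5 - \frac{1}{Y + \left(-61 + Y\right) \left(5 + Y\right)}$ ($E{\left(Y \right)} = 5 - \frac{1}{\left(Y - 61\right) \left(Y + 5\right) + Y} = 5 - \frac{1}{\left(-61 + Y\right) \left(5 + Y\right) + Y} = 5 - \frac{1}{Y + \left(-61 + Y\right) \left(5 + Y\right)}$)
$m = \frac{1}{329}$ ($m = - \frac{11}{-3619} = \left(-11\right) \left(- \frac{1}{3619}\right) = \frac{1}{329} \approx 0.0030395$)
$E{\left(\left(4 + 6\right)^{2} \right)} + m = \frac{1526 - 5 \left(\left(4 + 6\right)^{2}\right)^{2} + 275 \left(4 + 6\right)^{2}}{305 - \left(\left(4 + 6\right)^{2}\right)^{2} + 55 \left(4 + 6\right)^{2}} + \frac{1}{329} = \frac{1526 - 5 \left(10^{2}\right)^{2} + 275 \cdot 10^{2}}{305 - \left(10^{2}\right)^{2} + 55 \cdot 10^{2}} + \frac{1}{329} = \frac{1526 - 5 \cdot 100^{2} + 275 \cdot 100}{305 - 100^{2} + 55 \cdot 100} + \frac{1}{329} = \frac{1526 - 50000 + 27500}{305 - 10000 + 5500} + \frac{1}{329} = \frac{1}{-4195} \left(-20974\right) + \frac{1}{329} = \left(- \frac{1}{4195}\right) \left(-20974\right) + \frac{1}{329} = \frac{20974}{4195} + \frac{1}{329} = \frac{6904641}{1380155}$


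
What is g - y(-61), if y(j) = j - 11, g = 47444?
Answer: 47516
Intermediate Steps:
y(j) = -11 + j
g - y(-61) = 47444 - (-11 - 61) = 47444 - 1*(-72) = 47444 + 72 = 47516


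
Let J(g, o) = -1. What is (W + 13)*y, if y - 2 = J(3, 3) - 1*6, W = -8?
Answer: -25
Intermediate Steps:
y = -5 (y = 2 + (-1 - 1*6) = 2 + (-1 - 6) = 2 - 7 = -5)
(W + 13)*y = (-8 + 13)*(-5) = 5*(-5) = -25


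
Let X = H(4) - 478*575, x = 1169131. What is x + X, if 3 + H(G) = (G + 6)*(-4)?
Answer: 894238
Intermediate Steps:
H(G) = -27 - 4*G (H(G) = -3 + (G + 6)*(-4) = -3 + (6 + G)*(-4) = -3 + (-24 - 4*G) = -27 - 4*G)
X = -274893 (X = (-27 - 4*4) - 478*575 = (-27 - 16) - 274850 = -43 - 274850 = -274893)
x + X = 1169131 - 274893 = 894238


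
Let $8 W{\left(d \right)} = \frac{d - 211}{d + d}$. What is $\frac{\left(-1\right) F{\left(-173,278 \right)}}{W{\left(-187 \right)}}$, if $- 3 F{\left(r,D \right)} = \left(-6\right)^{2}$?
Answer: $\frac{17952}{199} \approx 90.211$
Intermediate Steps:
$F{\left(r,D \right)} = -12$ ($F{\left(r,D \right)} = - \frac{\left(-6\right)^{2}}{3} = \left(- \frac{1}{3}\right) 36 = -12$)
$W{\left(d \right)} = \frac{-211 + d}{16 d}$ ($W{\left(d \right)} = \frac{\left(d - 211\right) \frac{1}{d + d}}{8} = \frac{\left(-211 + d\right) \frac{1}{2 d}}{8} = \frac{\frac{1}{2} \frac{1}{d} \left(-211 + d\right)}{8} = \frac{-211 + d}{16 d}$)
$\frac{\left(-1\right) F{\left(-173,278 \right)}}{W{\left(-187 \right)}} = \frac{\left(-1\right) \left(-12\right)}{\frac{1}{16} \frac{1}{-187} \left(-211 - 187\right)} = \frac{12}{\frac{1}{16} \left(- \frac{1}{187}\right) \left(-398\right)} = \frac{12}{\frac{199}{1496}} = 12 \cdot \frac{1496}{199} = \frac{17952}{199}$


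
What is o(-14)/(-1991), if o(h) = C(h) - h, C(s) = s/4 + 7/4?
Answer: -49/7964 ≈ -0.0061527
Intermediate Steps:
C(s) = 7/4 + s/4 (C(s) = s*(¼) + 7*(¼) = s/4 + 7/4 = 7/4 + s/4)
o(h) = 7/4 - 3*h/4 (o(h) = (7/4 + h/4) - h = 7/4 - 3*h/4)
o(-14)/(-1991) = (7/4 - ¾*(-14))/(-1991) = (7/4 + 21/2)*(-1/1991) = (49/4)*(-1/1991) = -49/7964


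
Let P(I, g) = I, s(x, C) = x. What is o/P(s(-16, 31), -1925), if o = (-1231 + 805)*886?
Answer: 94359/4 ≈ 23590.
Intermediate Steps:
o = -377436 (o = -426*886 = -377436)
o/P(s(-16, 31), -1925) = -377436/(-16) = -377436*(-1/16) = 94359/4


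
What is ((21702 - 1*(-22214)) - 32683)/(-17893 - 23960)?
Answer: -11233/41853 ≈ -0.26839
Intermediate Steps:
((21702 - 1*(-22214)) - 32683)/(-17893 - 23960) = ((21702 + 22214) - 32683)/(-41853) = (43916 - 32683)*(-1/41853) = 11233*(-1/41853) = -11233/41853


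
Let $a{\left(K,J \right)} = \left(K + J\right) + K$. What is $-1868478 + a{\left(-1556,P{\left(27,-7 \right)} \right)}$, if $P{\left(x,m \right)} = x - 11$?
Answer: $-1871574$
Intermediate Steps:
$P{\left(x,m \right)} = -11 + x$ ($P{\left(x,m \right)} = x - 11 = -11 + x$)
$a{\left(K,J \right)} = J + 2 K$ ($a{\left(K,J \right)} = \left(J + K\right) + K = J + 2 K$)
$-1868478 + a{\left(-1556,P{\left(27,-7 \right)} \right)} = -1868478 + \left(\left(-11 + 27\right) + 2 \left(-1556\right)\right) = -1868478 + \left(16 - 3112\right) = -1868478 - 3096 = -1871574$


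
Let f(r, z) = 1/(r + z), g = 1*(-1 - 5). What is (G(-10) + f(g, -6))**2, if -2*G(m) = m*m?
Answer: 361201/144 ≈ 2508.3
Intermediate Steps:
g = -6 (g = 1*(-6) = -6)
G(m) = -m**2/2 (G(m) = -m*m/2 = -m**2/2)
(G(-10) + f(g, -6))**2 = (-1/2*(-10)**2 + 1/(-6 - 6))**2 = (-1/2*100 + 1/(-12))**2 = (-50 - 1/12)**2 = (-601/12)**2 = 361201/144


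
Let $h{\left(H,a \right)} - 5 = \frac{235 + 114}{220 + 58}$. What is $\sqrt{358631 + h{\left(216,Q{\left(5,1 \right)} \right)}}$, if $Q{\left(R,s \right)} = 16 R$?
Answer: $\frac{\sqrt{27716921646}}{278} \approx 598.86$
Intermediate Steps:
$h{\left(H,a \right)} = \frac{1739}{278}$ ($h{\left(H,a \right)} = 5 + \frac{235 + 114}{220 + 58} = 5 + \frac{349}{278} = \frac{1739}{278}$)
$\sqrt{358631 + h{\left(216,Q{\left(5,1 \right)} \right)}} = \sqrt{358631 + \frac{1739}{278}} = \sqrt{\frac{99701157}{278}} = \frac{\sqrt{27716921646}}{278}$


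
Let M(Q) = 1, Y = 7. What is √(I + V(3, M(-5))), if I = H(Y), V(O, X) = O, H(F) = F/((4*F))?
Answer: √13/2 ≈ 1.8028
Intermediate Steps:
H(F) = ¼ (H(F) = F*(1/(4*F)) = ¼)
I = ¼ ≈ 0.25000
√(I + V(3, M(-5))) = √(¼ + 3) = √(13/4) = √13/2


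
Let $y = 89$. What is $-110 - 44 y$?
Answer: $-4026$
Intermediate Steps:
$-110 - 44 y = -110 - 3916 = -4026$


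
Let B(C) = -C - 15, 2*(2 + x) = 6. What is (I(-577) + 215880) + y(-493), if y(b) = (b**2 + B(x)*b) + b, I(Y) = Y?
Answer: 465747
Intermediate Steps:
x = 1 (x = -2 + (1/2)*6 = -2 + 3 = 1)
B(C) = -15 - C
y(b) = b**2 - 15*b (y(b) = (b**2 + (-15 - 1*1)*b) + b = (b**2 + (-15 - 1)*b) + b = (b**2 - 16*b) + b = b**2 - 15*b)
(I(-577) + 215880) + y(-493) = (-577 + 215880) - 493*(-15 - 493) = 215303 - 493*(-508) = 215303 + 250444 = 465747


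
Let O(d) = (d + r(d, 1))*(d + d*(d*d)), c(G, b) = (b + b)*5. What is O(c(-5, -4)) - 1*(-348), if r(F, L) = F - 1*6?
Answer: 5507788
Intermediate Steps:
r(F, L) = -6 + F (r(F, L) = F - 6 = -6 + F)
c(G, b) = 10*b (c(G, b) = (2*b)*5 = 10*b)
O(d) = (-6 + 2*d)*(d + d³) (O(d) = (d + (-6 + d))*(d + d*(d*d)) = (-6 + 2*d)*(d + d*d²) = (-6 + 2*d)*(d + d³))
O(c(-5, -4)) - 1*(-348) = 2*(10*(-4))*(-3 + 10*(-4) + (10*(-4))³ - 3*(10*(-4))²) - 1*(-348) = 2*(-40)*(-3 - 40 + (-40)³ - 3*(-40)²) + 348 = 2*(-40)*(-3 - 40 - 64000 - 3*1600) + 348 = 2*(-40)*(-3 - 40 - 64000 - 4800) + 348 = 2*(-40)*(-68843) + 348 = 5507440 + 348 = 5507788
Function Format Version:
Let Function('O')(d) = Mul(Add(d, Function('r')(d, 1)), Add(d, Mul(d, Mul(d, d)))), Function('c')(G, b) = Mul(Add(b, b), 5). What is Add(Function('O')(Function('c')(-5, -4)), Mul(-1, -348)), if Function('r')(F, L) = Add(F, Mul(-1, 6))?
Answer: 5507788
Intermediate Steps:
Function('r')(F, L) = Add(-6, F) (Function('r')(F, L) = Add(F, -6) = Add(-6, F))
Function('c')(G, b) = Mul(10, b) (Function('c')(G, b) = Mul(Mul(2, b), 5) = Mul(10, b))
Function('O')(d) = Mul(Add(-6, Mul(2, d)), Add(d, Pow(d, 3))) (Function('O')(d) = Mul(Add(d, Add(-6, d)), Add(d, Mul(d, Mul(d, d)))) = Mul(Add(-6, Mul(2, d)), Add(d, Mul(d, Pow(d, 2)))) = Mul(Add(-6, Mul(2, d)), Add(d, Pow(d, 3))))
Add(Function('O')(Function('c')(-5, -4)), Mul(-1, -348)) = Add(Mul(2, Mul(10, -4), Add(-3, Mul(10, -4), Pow(Mul(10, -4), 3), Mul(-3, Pow(Mul(10, -4), 2)))), Mul(-1, -348)) = Add(Mul(2, -40, Add(-3, -40, Pow(-40, 3), Mul(-3, Pow(-40, 2)))), 348) = Add(Mul(2, -40, Add(-3, -40, -64000, Mul(-3, 1600))), 348) = Add(Mul(2, -40, Add(-3, -40, -64000, -4800)), 348) = Add(Mul(2, -40, -68843), 348) = Add(5507440, 348) = 5507788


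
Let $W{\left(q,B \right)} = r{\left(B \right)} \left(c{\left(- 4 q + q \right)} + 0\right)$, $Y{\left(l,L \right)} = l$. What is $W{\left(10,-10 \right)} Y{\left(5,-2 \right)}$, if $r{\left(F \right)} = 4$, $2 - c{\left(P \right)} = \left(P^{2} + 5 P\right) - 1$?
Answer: $-14940$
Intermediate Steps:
$c{\left(P \right)} = 3 - P^{2} - 5 P$ ($c{\left(P \right)} = 2 - \left(\left(P^{2} + 5 P\right) - 1\right) = 2 - \left(-1 + P^{2} + 5 P\right) = 3 - P^{2} - 5 P$)
$W{\left(q,B \right)} = 12 - 36 q^{2} + 60 q$ ($W{\left(q,B \right)} = 4 \left(\left(3 - \left(- 4 q + q\right)^{2} - 5 \left(- 4 q + q\right)\right) + 0\right) = 4 \left(\left(3 - \left(- 3 q\right)^{2} - 5 \left(- 3 q\right)\right) + 0\right) = 4 \left(\left(3 - 9 q^{2} + 15 q\right) + 0\right) = 4 \left(3 - 9 q^{2} + 15 q\right) = 12 - 36 q^{2} + 60 q$)
$W{\left(10,-10 \right)} Y{\left(5,-2 \right)} = \left(12 - 36 \cdot 10^{2} + 60 \cdot 10\right) 5 = \left(12 - 3600 + 600\right) 5 = \left(-2988\right) 5 = -14940$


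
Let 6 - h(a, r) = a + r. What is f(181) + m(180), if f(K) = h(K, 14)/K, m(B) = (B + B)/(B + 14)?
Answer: 14247/17557 ≈ 0.81147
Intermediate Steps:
h(a, r) = 6 - a - r (h(a, r) = 6 - (a + r) = 6 + (-a - r) = 6 - a - r)
m(B) = 2*B/(14 + B) (m(B) = (2*B)/(14 + B) = 2*B/(14 + B))
f(K) = (-8 - K)/K (f(K) = (6 - K - 1*14)/K = (6 - K - 14)/K = (-8 - K)/K)
f(181) + m(180) = (-8 - 1*181)/181 + 2*180/(14 + 180) = (-8 - 181)/181 + 2*180/194 = (1/181)*(-189) + 2*180*(1/194) = -189/181 + 180/97 = 14247/17557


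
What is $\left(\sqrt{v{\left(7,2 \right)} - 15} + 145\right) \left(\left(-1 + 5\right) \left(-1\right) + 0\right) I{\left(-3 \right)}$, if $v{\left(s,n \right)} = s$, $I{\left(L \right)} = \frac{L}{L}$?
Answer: $-580 - 8 i \sqrt{2} \approx -580.0 - 11.314 i$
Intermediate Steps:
$I{\left(L \right)} = 1$
$\left(\sqrt{v{\left(7,2 \right)} - 15} + 145\right) \left(\left(-1 + 5\right) \left(-1\right) + 0\right) I{\left(-3 \right)} = \left(\sqrt{7 - 15} + 145\right) \left(\left(-1 + 5\right) \left(-1\right) + 0\right) 1 = \left(\sqrt{-8} + 145\right) \left(4 \left(-1\right) + 0\right) 1 = \left(2 i \sqrt{2} + 145\right) \left(-4 + 0\right) 1 = \left(145 + 2 i \sqrt{2}\right) \left(\left(-4\right) 1\right) = \left(145 + 2 i \sqrt{2}\right) \left(-4\right) = -580 - 8 i \sqrt{2}$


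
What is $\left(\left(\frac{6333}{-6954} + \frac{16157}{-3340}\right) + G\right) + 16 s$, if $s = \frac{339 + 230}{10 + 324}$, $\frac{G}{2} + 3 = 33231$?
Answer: $\frac{257338427387}{3871060} \approx 66478.0$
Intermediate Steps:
$G = 66456$ ($G = -6 + 2 \cdot 33231 = -6 + 66462 = 66456$)
$s = \frac{569}{334} \approx 1.7036$
$\left(\left(\frac{6333}{-6954} + \frac{16157}{-3340}\right) + G\right) + 16 s = \left(\left(\frac{6333}{-6954} + \frac{16157}{-3340}\right) + 66456\right) + 16 \cdot \frac{569}{334} = \left(\left(6333 \left(- \frac{1}{6954}\right) + 16157 \left(- \frac{1}{3340}\right)\right) + 66456\right) + \frac{4552}{167} = \left(\left(- \frac{2111}{2318} - \frac{16157}{3340}\right) + 66456\right) + \frac{4552}{167} = \left(- \frac{22251333}{3871060} + 66456\right) + \frac{4552}{167} = \frac{257232912027}{3871060} + \frac{4552}{167} = \frac{257338427387}{3871060}$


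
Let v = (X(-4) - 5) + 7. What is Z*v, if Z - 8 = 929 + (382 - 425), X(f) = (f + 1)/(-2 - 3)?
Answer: 11622/5 ≈ 2324.4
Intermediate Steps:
X(f) = -⅕ - f/5 (X(f) = (1 + f)/(-5) = (1 + f)*(-⅕) = -⅕ - f/5)
v = 13/5 (v = ((-⅕ - ⅕*(-4)) - 5) + 7 = ((-⅕ + ⅘) - 5) + 7 = (⅗ - 5) + 7 = -22/5 + 7 = 13/5 ≈ 2.6000)
Z = 894 (Z = 8 + (929 + (382 - 425)) = 8 + (929 - 43) = 8 + 886 = 894)
Z*v = 894*(13/5) = 11622/5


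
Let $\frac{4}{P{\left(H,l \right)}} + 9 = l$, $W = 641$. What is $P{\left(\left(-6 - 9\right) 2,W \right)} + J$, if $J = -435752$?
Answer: $- \frac{68848815}{158} \approx -4.3575 \cdot 10^{5}$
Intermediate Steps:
$P{\left(H,l \right)} = \frac{4}{-9 + l}$
$P{\left(\left(-6 - 9\right) 2,W \right)} + J = \frac{4}{-9 + 641} - 435752 = \frac{4}{632} - 435752 = 4 \cdot \frac{1}{632} - 435752 = \frac{1}{158} - 435752 = - \frac{68848815}{158}$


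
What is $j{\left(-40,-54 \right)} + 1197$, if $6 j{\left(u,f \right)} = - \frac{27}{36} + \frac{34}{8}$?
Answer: $\frac{14371}{12} \approx 1197.6$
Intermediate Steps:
$j{\left(u,f \right)} = \frac{7}{12}$ ($j{\left(u,f \right)} = \frac{- \frac{27}{36} + \frac{34}{8}}{6} = \frac{\left(-27\right) \frac{1}{36} + 34 \cdot \frac{1}{8}}{6} = \frac{- \frac{3}{4} + \frac{17}{4}}{6} = \frac{1}{6} \cdot \frac{7}{2} = \frac{7}{12}$)
$j{\left(-40,-54 \right)} + 1197 = \frac{7}{12} + 1197 = \frac{14371}{12}$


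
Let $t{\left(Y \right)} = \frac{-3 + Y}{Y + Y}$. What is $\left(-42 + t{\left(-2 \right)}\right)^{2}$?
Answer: $\frac{26569}{16} \approx 1660.6$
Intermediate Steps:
$t{\left(Y \right)} = \frac{-3 + Y}{2 Y}$
$\left(-42 + t{\left(-2 \right)}\right)^{2} = \left(-42 + \frac{-3 - 2}{2 \left(-2\right)}\right)^{2} = \left(-42 + \frac{1}{2} \left(- \frac{1}{2}\right) \left(-5\right)\right)^{2} = \left(-42 + \frac{5}{4}\right)^{2} = \left(- \frac{163}{4}\right)^{2} = \frac{26569}{16}$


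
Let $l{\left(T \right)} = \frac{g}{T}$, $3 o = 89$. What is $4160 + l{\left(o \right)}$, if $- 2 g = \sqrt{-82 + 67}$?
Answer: $4160 - \frac{3 i \sqrt{15}}{178} \approx 4160.0 - 0.065275 i$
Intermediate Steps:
$o = \frac{89}{3}$ ($o = \frac{1}{3} \cdot 89 = \frac{89}{3} \approx 29.667$)
$g = - \frac{i \sqrt{15}}{2}$ ($g = - \frac{\sqrt{-82 + 67}}{2} = - \frac{\sqrt{-15}}{2} = - \frac{i \sqrt{15}}{2} \approx - 1.9365 i$)
$l{\left(T \right)} = - \frac{i \sqrt{15}}{2 T}$ ($l{\left(T \right)} = \frac{\left(- \frac{1}{2}\right) i \sqrt{15}}{T} = - \frac{i \sqrt{15}}{2 T}$)
$4160 + l{\left(o \right)} = 4160 - \frac{i \sqrt{15}}{2 \cdot \frac{89}{3}} = 4160 - \frac{1}{2} i \sqrt{15} \cdot \frac{3}{89} = 4160 - \frac{3 i \sqrt{15}}{178}$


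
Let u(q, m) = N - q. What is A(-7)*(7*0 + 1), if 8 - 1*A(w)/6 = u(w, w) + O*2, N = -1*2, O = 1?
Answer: 6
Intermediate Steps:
N = -2
u(q, m) = -2 - q
A(w) = 48 + 6*w (A(w) = 48 - 6*((-2 - w) + 1*2) = 48 - 6*((-2 - w) + 2) = 48 - (-6)*w = 48 + 6*w)
A(-7)*(7*0 + 1) = (48 + 6*(-7))*(7*0 + 1) = (48 - 42)*(0 + 1) = 6*1 = 6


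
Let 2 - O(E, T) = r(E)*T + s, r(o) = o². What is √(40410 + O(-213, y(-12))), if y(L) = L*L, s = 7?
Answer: I*√6492731 ≈ 2548.1*I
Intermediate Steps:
y(L) = L²
O(E, T) = -5 - T*E² (O(E, T) = 2 - (E²*T + 7) = 2 - (T*E² + 7) = 2 - (7 + T*E²) = 2 + (-7 - T*E²) = -5 - T*E²)
√(40410 + O(-213, y(-12))) = √(40410 + (-5 - 1*(-12)²*(-213)²)) = √(40410 + (-5 - 1*144*45369)) = √(40410 + (-5 - 6533136)) = √(40410 - 6533141) = √(-6492731) = I*√6492731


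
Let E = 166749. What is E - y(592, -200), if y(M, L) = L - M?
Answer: 167541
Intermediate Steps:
E - y(592, -200) = 166749 - (-200 - 1*592) = 166749 - (-200 - 592) = 166749 - 1*(-792) = 166749 + 792 = 167541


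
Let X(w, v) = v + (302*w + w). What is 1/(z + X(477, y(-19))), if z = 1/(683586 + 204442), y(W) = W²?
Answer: 888028/128668152977 ≈ 6.9017e-6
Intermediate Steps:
X(w, v) = v + 303*w
z = 1/888028 ≈ 1.1261e-6
1/(z + X(477, y(-19))) = 1/(1/888028 + ((-19)² + 303*477)) = 1/(1/888028 + (361 + 144531)) = 1/(1/888028 + 144892) = 1/(128668152977/888028) = 888028/128668152977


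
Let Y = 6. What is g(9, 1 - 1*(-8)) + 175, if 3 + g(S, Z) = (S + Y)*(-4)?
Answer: 112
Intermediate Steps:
g(S, Z) = -27 - 4*S (g(S, Z) = -3 + (S + 6)*(-4) = -3 + (6 + S)*(-4) = -3 + (-24 - 4*S) = -27 - 4*S)
g(9, 1 - 1*(-8)) + 175 = (-27 - 4*9) + 175 = (-27 - 36) + 175 = -63 + 175 = 112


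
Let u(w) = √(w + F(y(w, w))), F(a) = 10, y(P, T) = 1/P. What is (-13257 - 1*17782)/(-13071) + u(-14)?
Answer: 31039/13071 + 2*I ≈ 2.3746 + 2.0*I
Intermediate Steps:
u(w) = √(10 + w) (u(w) = √(w + 10) = √(10 + w))
(-13257 - 1*17782)/(-13071) + u(-14) = (-13257 - 1*17782)/(-13071) + √(10 - 14) = (-13257 - 17782)*(-1/13071) + √(-4) = -31039*(-1/13071) + 2*I = 31039/13071 + 2*I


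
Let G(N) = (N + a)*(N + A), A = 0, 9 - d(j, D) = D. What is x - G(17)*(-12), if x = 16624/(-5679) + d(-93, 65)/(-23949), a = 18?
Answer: 107854186532/15111819 ≈ 7137.1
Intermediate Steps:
d(j, D) = 9 - D
G(N) = N*(18 + N) (G(N) = (N + 18)*(N + 0) = (18 + N)*N = N*(18 + N))
x = -44201128/15111819 (x = 16624/(-5679) + (9 - 1*65)/(-23949) = 16624*(-1/5679) + (9 - 65)*(-1/23949) = -16624/5679 - 56*(-1/23949) = -16624/5679 + 56/23949 = -44201128/15111819 ≈ -2.9249)
x - G(17)*(-12) = -44201128/15111819 - 17*(18 + 17)*(-12) = -44201128/15111819 - 17*35*(-12) = -44201128/15111819 - 595*(-12) = -44201128/15111819 - 1*(-7140) = -44201128/15111819 + 7140 = 107854186532/15111819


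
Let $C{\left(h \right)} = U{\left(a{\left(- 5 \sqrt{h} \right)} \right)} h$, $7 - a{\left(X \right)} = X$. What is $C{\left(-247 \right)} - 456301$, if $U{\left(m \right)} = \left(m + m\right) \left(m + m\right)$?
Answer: $5596187 - 69160 i \sqrt{247} \approx 5.5962 \cdot 10^{6} - 1.0869 \cdot 10^{6} i$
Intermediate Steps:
$a{\left(X \right)} = 7 - X$
$U{\left(m \right)} = 4 m^{2}$ ($U{\left(m \right)} = 2 m 2 m = 4 m^{2}$)
$C{\left(h \right)} = 4 h \left(7 + 5 \sqrt{h}\right)^{2}$ ($C{\left(h \right)} = 4 \left(7 - - 5 \sqrt{h}\right)^{2} h = 4 \left(7 + 5 \sqrt{h}\right)^{2} h = 4 h \left(7 + 5 \sqrt{h}\right)^{2}$)
$C{\left(-247 \right)} - 456301 = 4 \left(-247\right) \left(7 + 5 \sqrt{-247}\right)^{2} - 456301 = 4 \left(-247\right) \left(7 + 5 i \sqrt{247}\right)^{2} - 456301 = - 988 \left(7 + 5 i \sqrt{247}\right)^{2} - 456301 = -456301 - 988 \left(7 + 5 i \sqrt{247}\right)^{2}$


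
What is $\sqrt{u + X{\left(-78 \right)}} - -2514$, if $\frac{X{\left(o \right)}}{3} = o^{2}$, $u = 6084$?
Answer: $2670$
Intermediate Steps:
$X{\left(o \right)} = 3 o^{2}$
$\sqrt{u + X{\left(-78 \right)}} - -2514 = \sqrt{6084 + 3 \left(-78\right)^{2}} - -2514 = \sqrt{6084 + 3 \cdot 6084} + 2514 = \sqrt{6084 + 18252} + 2514 = \sqrt{24336} + 2514 = 156 + 2514 = 2670$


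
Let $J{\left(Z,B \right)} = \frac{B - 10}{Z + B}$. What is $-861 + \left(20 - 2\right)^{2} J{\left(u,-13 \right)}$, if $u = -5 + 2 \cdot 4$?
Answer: $- \frac{579}{5} \approx -115.8$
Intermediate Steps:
$u = 3$ ($u = -5 + 8 = 3$)
$J{\left(Z,B \right)} = \frac{-10 + B}{B + Z}$
$-861 + \left(20 - 2\right)^{2} J{\left(u,-13 \right)} = -861 + \left(20 - 2\right)^{2} \frac{-10 - 13}{-13 + 3} = -861 + 18^{2} \frac{1}{-10} \left(-23\right) = -861 + 324 \left(\left(- \frac{1}{10}\right) \left(-23\right)\right) = -861 + 324 \cdot \frac{23}{10} = -861 + \frac{3726}{5} = - \frac{579}{5}$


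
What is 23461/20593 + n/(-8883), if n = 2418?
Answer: 52870063/60975873 ≈ 0.86707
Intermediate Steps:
23461/20593 + n/(-8883) = 23461/20593 + 2418/(-8883) = 23461*(1/20593) + 2418*(-1/8883) = 23461/20593 - 806/2961 = 52870063/60975873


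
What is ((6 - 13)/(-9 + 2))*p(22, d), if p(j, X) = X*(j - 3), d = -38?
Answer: -722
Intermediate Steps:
p(j, X) = X*(-3 + j)
((6 - 13)/(-9 + 2))*p(22, d) = ((6 - 13)/(-9 + 2))*(-38*(-3 + 22)) = (-7/(-7))*(-38*19) = -7*(-1/7)*(-722) = 1*(-722) = -722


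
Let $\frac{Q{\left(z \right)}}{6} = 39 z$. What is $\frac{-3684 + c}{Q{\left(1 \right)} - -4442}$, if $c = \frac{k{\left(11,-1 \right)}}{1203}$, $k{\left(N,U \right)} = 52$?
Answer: $- \frac{1107950}{1406307} \approx -0.78784$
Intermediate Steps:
$Q{\left(z \right)} = 234 z$ ($Q{\left(z \right)} = 6 \cdot 39 z = 234 z$)
$c = \frac{52}{1203} \approx 0.043225$
$\frac{-3684 + c}{Q{\left(1 \right)} - -4442} = \frac{-3684 + \frac{52}{1203}}{234 \cdot 1 - -4442} = - \frac{4431800}{1203 \left(234 + 4442\right)} = - \frac{4431800}{1203 \cdot 4676} = \left(- \frac{4431800}{1203}\right) \frac{1}{4676} = - \frac{1107950}{1406307}$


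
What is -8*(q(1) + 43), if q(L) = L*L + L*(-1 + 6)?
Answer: -392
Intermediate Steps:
q(L) = L**2 + 5*L (q(L) = L**2 + L*5 = L**2 + 5*L)
-8*(q(1) + 43) = -8*(1*(5 + 1) + 43) = -8*(1*6 + 43) = -8*(6 + 43) = -8*49 = -392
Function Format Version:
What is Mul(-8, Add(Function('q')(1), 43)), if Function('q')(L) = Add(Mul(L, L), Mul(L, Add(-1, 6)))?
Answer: -392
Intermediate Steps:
Function('q')(L) = Add(Pow(L, 2), Mul(5, L)) (Function('q')(L) = Add(Pow(L, 2), Mul(L, 5)) = Add(Pow(L, 2), Mul(5, L)))
Mul(-8, Add(Function('q')(1), 43)) = Mul(-8, Add(Mul(1, Add(5, 1)), 43)) = Mul(-8, Add(Mul(1, 6), 43)) = Mul(-8, Add(6, 43)) = Mul(-8, 49) = -392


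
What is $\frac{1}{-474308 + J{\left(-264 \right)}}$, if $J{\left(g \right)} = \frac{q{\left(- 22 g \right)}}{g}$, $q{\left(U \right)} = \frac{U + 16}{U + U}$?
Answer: $- \frac{47916}{22726942219} \approx -2.1083 \cdot 10^{-6}$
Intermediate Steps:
$q{\left(U \right)} = \frac{16 + U}{2 U}$
$J{\left(g \right)} = - \frac{16 - 22 g}{44 g^{2}}$ ($J{\left(g \right)} = \frac{\frac{1}{2} \frac{1}{\left(-22\right) g} \left(16 - 22 g\right)}{g} = \frac{\frac{1}{2} \left(- \frac{1}{22 g}\right) \left(16 - 22 g\right)}{g} = \frac{\left(- \frac{1}{44}\right) \frac{1}{g} \left(16 - 22 g\right)}{g} = - \frac{16 - 22 g}{44 g^{2}}$)
$\frac{1}{-474308 + J{\left(-264 \right)}} = \frac{1}{-474308 + \frac{-8 + 11 \left(-264\right)}{22 \cdot 69696}} = \frac{1}{-474308 + \frac{1}{22} \cdot \frac{1}{69696} \left(-8 - 2904\right)} = \frac{1}{-474308 + \frac{1}{22} \cdot \frac{1}{69696} \left(-2912\right)} = \frac{1}{-474308 - \frac{91}{47916}} = \frac{1}{- \frac{22726942219}{47916}} = - \frac{47916}{22726942219}$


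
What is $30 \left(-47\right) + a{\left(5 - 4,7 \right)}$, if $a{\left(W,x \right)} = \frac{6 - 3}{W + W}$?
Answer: $- \frac{2817}{2} \approx -1408.5$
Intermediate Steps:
$a{\left(W,x \right)} = \frac{3}{2 W}$
$30 \left(-47\right) + a{\left(5 - 4,7 \right)} = 30 \left(-47\right) + \frac{3}{2 \left(5 - 4\right)} = -1410 + \frac{3}{2 \cdot 1} = -1410 + \frac{3}{2} \cdot 1 = -1410 + \frac{3}{2} = - \frac{2817}{2}$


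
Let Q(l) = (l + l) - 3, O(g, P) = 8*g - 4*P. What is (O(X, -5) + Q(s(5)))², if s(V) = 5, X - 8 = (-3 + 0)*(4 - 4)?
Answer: 8281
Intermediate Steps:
X = 8 (X = 8 + (-3 + 0)*(4 - 4) = 8 - 3*0 = 8 + 0 = 8)
O(g, P) = -4*P + 8*g
Q(l) = -3 + 2*l (Q(l) = 2*l - 3 = -3 + 2*l)
(O(X, -5) + Q(s(5)))² = ((-4*(-5) + 8*8) + (-3 + 2*5))² = ((20 + 64) + (-3 + 10))² = (84 + 7)² = 91² = 8281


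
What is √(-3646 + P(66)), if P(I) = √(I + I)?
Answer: √(-3646 + 2*√33) ≈ 60.287*I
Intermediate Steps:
P(I) = √2*√I (P(I) = √(2*I) = √2*√I)
√(-3646 + P(66)) = √(-3646 + √2*√66) = √(-3646 + 2*√33)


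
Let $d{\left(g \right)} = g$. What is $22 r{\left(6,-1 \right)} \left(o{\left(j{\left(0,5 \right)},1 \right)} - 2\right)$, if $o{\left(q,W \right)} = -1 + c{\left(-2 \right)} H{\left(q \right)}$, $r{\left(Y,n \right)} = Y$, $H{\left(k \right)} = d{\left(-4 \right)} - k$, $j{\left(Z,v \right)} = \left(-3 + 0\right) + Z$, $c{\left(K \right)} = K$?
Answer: $-132$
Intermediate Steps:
$j{\left(Z,v \right)} = -3 + Z$
$H{\left(k \right)} = -4 - k$
$o{\left(q,W \right)} = 7 + 2 q$ ($o{\left(q,W \right)} = -1 - 2 \left(-4 - q\right) = -1 + \left(8 + 2 q\right) = 7 + 2 q$)
$22 r{\left(6,-1 \right)} \left(o{\left(j{\left(0,5 \right)},1 \right)} - 2\right) = 22 \cdot 6 \left(\left(7 + 2 \left(-3 + 0\right)\right) - 2\right) = 132 \left(\left(7 + 2 \left(-3\right)\right) - 2\right) = 132 \left(\left(7 - 6\right) - 2\right) = 132 \left(1 - 2\right) = 132 \left(-1\right) = -132$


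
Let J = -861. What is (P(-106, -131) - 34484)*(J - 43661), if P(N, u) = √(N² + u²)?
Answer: 1535296648 - 44522*√28397 ≈ 1.5278e+9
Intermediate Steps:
(P(-106, -131) - 34484)*(J - 43661) = (√((-106)² + (-131)²) - 34484)*(-861 - 43661) = (√(11236 + 17161) - 34484)*(-44522) = (√28397 - 34484)*(-44522) = (-34484 + √28397)*(-44522) = 1535296648 - 44522*√28397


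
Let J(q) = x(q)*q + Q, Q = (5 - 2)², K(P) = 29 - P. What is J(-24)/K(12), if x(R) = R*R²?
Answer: 331785/17 ≈ 19517.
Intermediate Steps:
x(R) = R³
Q = 9 (Q = 3² = 9)
J(q) = 9 + q⁴ (J(q) = q³*q + 9 = q⁴ + 9 = 9 + q⁴)
J(-24)/K(12) = (9 + (-24)⁴)/(29 - 1*12) = (9 + 331776)/(29 - 12) = 331785/17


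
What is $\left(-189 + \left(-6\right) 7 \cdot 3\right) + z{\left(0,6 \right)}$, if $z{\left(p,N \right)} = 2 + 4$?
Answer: $-309$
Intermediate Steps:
$z{\left(p,N \right)} = 6$
$\left(-189 + \left(-6\right) 7 \cdot 3\right) + z{\left(0,6 \right)} = \left(-189 + \left(-6\right) 7 \cdot 3\right) + 6 = \left(-189 - 126\right) + 6 = -315 + 6 = -309$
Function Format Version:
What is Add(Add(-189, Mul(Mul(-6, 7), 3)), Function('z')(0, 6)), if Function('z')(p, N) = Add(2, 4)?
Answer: -309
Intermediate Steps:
Function('z')(p, N) = 6
Add(Add(-189, Mul(Mul(-6, 7), 3)), Function('z')(0, 6)) = Add(Add(-189, Mul(Mul(-6, 7), 3)), 6) = Add(Add(-189, Mul(-42, 3)), 6) = Add(Add(-189, -126), 6) = Add(-315, 6) = -309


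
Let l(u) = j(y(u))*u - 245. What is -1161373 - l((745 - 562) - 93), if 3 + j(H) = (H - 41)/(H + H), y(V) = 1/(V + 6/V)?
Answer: -994730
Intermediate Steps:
j(H) = -3 + (-41 + H)/(2*H) (j(H) = -3 + (H - 41)/(H + H) = -3 + (-41 + H)/((2*H)) = -3 + (-41 + H)*(1/(2*H)) = -3 + (-41 + H)/(2*H))
l(u) = -245 + (-41 - 5*u/(6 + u²))*(6 + u²)/2 (l(u) = ((-41 - 5*u/(6 + u²))/(2*((u/(6 + u²)))))*u - 245 = (((6 + u²)/u)*(-41 - 5*u/(6 + u²))/2)*u - 245 = ((-41 - 5*u/(6 + u²))*(6 + u²)/(2*u))*u - 245 = (-41 - 5*u/(6 + u²))*(6 + u²)/2 - 245 = -245 + (-41 - 5*u/(6 + u²))*(6 + u²)/2)
-1161373 - l((745 - 562) - 93) = -1161373 - (-368 - 41*((745 - 562) - 93)²/2 - 5*((745 - 562) - 93)/2) = -1161373 - (-368 - 41*(183 - 93)²/2 - 5*(183 - 93)/2) = -1161373 - (-368 - 41/2*90² - 5/2*90) = -1161373 - (-368 - 41/2*8100 - 225) = -1161373 - (-368 - 166050 - 225) = -1161373 - 1*(-166643) = -1161373 + 166643 = -994730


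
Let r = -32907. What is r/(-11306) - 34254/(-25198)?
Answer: 608233155/142444294 ≈ 4.2700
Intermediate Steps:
r/(-11306) - 34254/(-25198) = -32907/(-11306) - 34254/(-25198) = -32907*(-1/11306) - 34254*(-1/25198) = 32907/11306 + 17127/12599 = 608233155/142444294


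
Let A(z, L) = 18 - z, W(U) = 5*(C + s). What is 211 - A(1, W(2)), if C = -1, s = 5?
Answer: 194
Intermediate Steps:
W(U) = 20 (W(U) = 5*(-1 + 5) = 5*4 = 20)
211 - A(1, W(2)) = 211 - (18 - 1*1) = 211 - (18 - 1) = 211 - 1*17 = 211 - 17 = 194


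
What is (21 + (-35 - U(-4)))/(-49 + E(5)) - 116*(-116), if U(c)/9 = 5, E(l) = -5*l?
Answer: 995803/74 ≈ 13457.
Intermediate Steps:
U(c) = 45 (U(c) = 9*5 = 45)
(21 + (-35 - U(-4)))/(-49 + E(5)) - 116*(-116) = (21 + (-35 - 1*45))/(-49 - 5*5) - 116*(-116) = (21 + (-35 - 45))/(-49 - 25) + 13456 = (21 - 80)/(-74) + 13456 = -59*(-1/74) + 13456 = 59/74 + 13456 = 995803/74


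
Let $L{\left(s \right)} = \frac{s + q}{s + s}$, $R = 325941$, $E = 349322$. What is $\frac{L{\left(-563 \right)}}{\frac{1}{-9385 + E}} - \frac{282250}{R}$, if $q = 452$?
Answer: $\frac{12298416221087}{367009566} \approx 33510.0$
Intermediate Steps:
$L{\left(s \right)} = \frac{452 + s}{2 s}$ ($L{\left(s \right)} = \frac{s + 452}{s + s} = \frac{452 + s}{2 s}$)
$\frac{L{\left(-563 \right)}}{\frac{1}{-9385 + E}} - \frac{282250}{R} = \frac{\frac{1}{2} \frac{1}{-563} \left(452 - 563\right)}{\frac{1}{-9385 + 349322}} - \frac{282250}{325941} = \frac{\frac{1}{2} \left(- \frac{1}{563}\right) \left(-111\right)}{\frac{1}{339937}} - \frac{282250}{325941} = \frac{111 \frac{1}{\frac{1}{339937}}}{1126} - \frac{282250}{325941} = \frac{111}{1126} \cdot 339937 - \frac{282250}{325941} = \frac{37733007}{1126} - \frac{282250}{325941} = \frac{12298416221087}{367009566}$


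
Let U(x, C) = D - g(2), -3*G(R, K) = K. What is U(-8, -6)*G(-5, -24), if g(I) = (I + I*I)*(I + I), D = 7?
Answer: -136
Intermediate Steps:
G(R, K) = -K/3
g(I) = 2*I*(I + I**2) (g(I) = (I + I**2)*(2*I) = 2*I*(I + I**2))
U(x, C) = -17 (U(x, C) = 7 - 2*2**2*(1 + 2) = 7 - 2*4*3 = 7 - 1*24 = 7 - 24 = -17)
U(-8, -6)*G(-5, -24) = -(-17)*(-24)/3 = -17*8 = -136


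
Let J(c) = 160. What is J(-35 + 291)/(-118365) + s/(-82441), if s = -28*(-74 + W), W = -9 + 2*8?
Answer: -47048660/1951625793 ≈ -0.024107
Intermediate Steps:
W = 7 (W = -9 + 16 = 7)
s = 1876 (s = -28*(-74 + 7) = -28*(-67) = 1876)
J(-35 + 291)/(-118365) + s/(-82441) = 160/(-118365) + 1876/(-82441) = 160*(-1/118365) + 1876*(-1/82441) = -32/23673 - 1876/82441 = -47048660/1951625793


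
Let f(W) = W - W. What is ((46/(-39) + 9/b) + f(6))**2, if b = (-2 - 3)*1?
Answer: 337561/38025 ≈ 8.8773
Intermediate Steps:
f(W) = 0
b = -5 (b = -5*1 = -5)
((46/(-39) + 9/b) + f(6))**2 = ((46/(-39) + 9/(-5)) + 0)**2 = ((46*(-1/39) + 9*(-1/5)) + 0)**2 = ((-46/39 - 9/5) + 0)**2 = (-581/195 + 0)**2 = (-581/195)**2 = 337561/38025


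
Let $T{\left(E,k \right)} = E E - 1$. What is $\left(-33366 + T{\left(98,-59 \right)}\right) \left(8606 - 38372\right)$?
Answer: $707329458$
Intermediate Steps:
$T{\left(E,k \right)} = -1 + E^{2}$ ($T{\left(E,k \right)} = E^{2} - 1 = -1 + E^{2}$)
$\left(-33366 + T{\left(98,-59 \right)}\right) \left(8606 - 38372\right) = \left(-33366 - \left(1 - 98^{2}\right)\right) \left(8606 - 38372\right) = \left(-33366 + \left(-1 + 9604\right)\right) \left(-29766\right) = \left(-33366 + 9603\right) \left(-29766\right) = \left(-23763\right) \left(-29766\right) = 707329458$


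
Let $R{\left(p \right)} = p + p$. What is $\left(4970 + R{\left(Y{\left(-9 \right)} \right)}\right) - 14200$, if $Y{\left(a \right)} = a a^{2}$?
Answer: $-10688$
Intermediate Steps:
$Y{\left(a \right)} = a^{3}$
$R{\left(p \right)} = 2 p$
$\left(4970 + R{\left(Y{\left(-9 \right)} \right)}\right) - 14200 = \left(4970 + 2 \left(-9\right)^{3}\right) - 14200 = \left(4970 + 2 \left(-729\right)\right) - 14200 = \left(4970 - 1458\right) - 14200 = 3512 - 14200 = -10688$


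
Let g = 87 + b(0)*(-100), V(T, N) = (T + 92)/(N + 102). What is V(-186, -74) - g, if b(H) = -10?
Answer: -15265/14 ≈ -1090.4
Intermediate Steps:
V(T, N) = (92 + T)/(102 + N)
g = 1087 (g = 87 - 10*(-100) = 87 + 1000 = 1087)
V(-186, -74) - g = (92 - 186)/(102 - 74) - 1*1087 = -94/28 - 1087 = (1/28)*(-94) - 1087 = -47/14 - 1087 = -15265/14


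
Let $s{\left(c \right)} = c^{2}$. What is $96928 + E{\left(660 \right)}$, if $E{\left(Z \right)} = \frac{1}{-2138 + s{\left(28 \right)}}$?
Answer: $\frac{131240511}{1354} \approx 96928.0$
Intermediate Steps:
$E{\left(Z \right)} = - \frac{1}{1354}$ ($E{\left(Z \right)} = \frac{1}{-2138 + 28^{2}} = \frac{1}{-2138 + 784} = \frac{1}{-1354} = - \frac{1}{1354}$)
$96928 + E{\left(660 \right)} = 96928 - \frac{1}{1354} = \frac{131240511}{1354}$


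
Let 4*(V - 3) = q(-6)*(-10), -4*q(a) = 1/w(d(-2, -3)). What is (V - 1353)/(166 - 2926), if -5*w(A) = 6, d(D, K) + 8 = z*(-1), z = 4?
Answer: 12965/26496 ≈ 0.48932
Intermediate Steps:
d(D, K) = -12 (d(D, K) = -8 + 4*(-1) = -8 - 4 = -12)
w(A) = -6/5 (w(A) = -⅕*6 = -6/5)
q(a) = 5/24 (q(a) = -1/(4*(-6/5)) = -¼*(-⅚) = 5/24)
V = 119/48 (V = 3 + ((5/24)*(-10))/4 = 3 + (¼)*(-25/12) = 3 - 25/48 = 119/48 ≈ 2.4792)
(V - 1353)/(166 - 2926) = (119/48 - 1353)/(166 - 2926) = -64825/48/(-2760) = -64825/48*(-1/2760) = 12965/26496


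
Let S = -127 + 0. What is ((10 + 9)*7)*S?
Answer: -16891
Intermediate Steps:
S = -127
((10 + 9)*7)*S = ((10 + 9)*7)*(-127) = (19*7)*(-127) = 133*(-127) = -16891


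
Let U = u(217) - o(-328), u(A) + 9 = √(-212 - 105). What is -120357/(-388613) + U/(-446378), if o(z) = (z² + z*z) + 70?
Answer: 137372499357/173468293714 - I*√317/446378 ≈ 0.79192 - 3.9887e-5*I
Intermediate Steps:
o(z) = 70 + 2*z² (o(z) = (z² + z²) + 70 = 2*z² + 70 = 70 + 2*z²)
u(A) = -9 + I*√317 (u(A) = -9 + √(-212 - 105) = -9 + √(-317) = -9 + I*√317)
U = -215247 + I*√317 (U = (-9 + I*√317) - (70 + 2*(-328)²) = (-9 + I*√317) - (70 + 2*107584) = (-9 + I*√317) - (70 + 215168) = (-9 + I*√317) - 1*215238 = (-9 + I*√317) - 215238 = -215247 + I*√317 ≈ -2.1525e+5 + 17.805*I)
-120357/(-388613) + U/(-446378) = -120357/(-388613) + (-215247 + I*√317)/(-446378) = -120357*(-1/388613) + (-215247 + I*√317)*(-1/446378) = 120357/388613 + (215247/446378 - I*√317/446378) = 137372499357/173468293714 - I*√317/446378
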